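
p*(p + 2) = p^2 + 2*p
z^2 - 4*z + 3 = (z - 3)*(z - 1)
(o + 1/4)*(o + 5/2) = o^2 + 11*o/4 + 5/8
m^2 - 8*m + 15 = (m - 5)*(m - 3)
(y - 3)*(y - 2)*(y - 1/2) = y^3 - 11*y^2/2 + 17*y/2 - 3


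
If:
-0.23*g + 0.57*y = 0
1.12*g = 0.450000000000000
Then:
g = 0.40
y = 0.16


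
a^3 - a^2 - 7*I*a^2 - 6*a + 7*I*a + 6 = (a - 1)*(a - 6*I)*(a - I)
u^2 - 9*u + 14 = (u - 7)*(u - 2)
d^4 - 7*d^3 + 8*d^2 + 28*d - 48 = (d - 4)*(d - 3)*(d - 2)*(d + 2)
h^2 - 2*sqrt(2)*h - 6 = (h - 3*sqrt(2))*(h + sqrt(2))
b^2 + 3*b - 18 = (b - 3)*(b + 6)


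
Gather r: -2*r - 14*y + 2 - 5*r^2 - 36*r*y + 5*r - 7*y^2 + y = -5*r^2 + r*(3 - 36*y) - 7*y^2 - 13*y + 2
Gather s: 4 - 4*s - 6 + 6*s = 2*s - 2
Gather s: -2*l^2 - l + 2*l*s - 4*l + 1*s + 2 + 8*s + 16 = -2*l^2 - 5*l + s*(2*l + 9) + 18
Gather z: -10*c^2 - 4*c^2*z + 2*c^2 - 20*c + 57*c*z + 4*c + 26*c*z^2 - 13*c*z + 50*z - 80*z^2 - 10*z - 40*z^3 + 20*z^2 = -8*c^2 - 16*c - 40*z^3 + z^2*(26*c - 60) + z*(-4*c^2 + 44*c + 40)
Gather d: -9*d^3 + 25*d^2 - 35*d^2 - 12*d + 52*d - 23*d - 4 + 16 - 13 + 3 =-9*d^3 - 10*d^2 + 17*d + 2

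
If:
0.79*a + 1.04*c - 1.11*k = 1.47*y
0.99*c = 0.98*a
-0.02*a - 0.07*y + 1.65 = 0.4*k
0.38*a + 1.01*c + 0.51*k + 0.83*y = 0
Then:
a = 0.23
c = 0.22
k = 4.68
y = -3.26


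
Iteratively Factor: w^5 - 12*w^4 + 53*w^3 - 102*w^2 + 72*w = (w - 3)*(w^4 - 9*w^3 + 26*w^2 - 24*w) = (w - 4)*(w - 3)*(w^3 - 5*w^2 + 6*w) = (w - 4)*(w - 3)*(w - 2)*(w^2 - 3*w) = (w - 4)*(w - 3)^2*(w - 2)*(w)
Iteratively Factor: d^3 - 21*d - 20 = (d + 4)*(d^2 - 4*d - 5) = (d - 5)*(d + 4)*(d + 1)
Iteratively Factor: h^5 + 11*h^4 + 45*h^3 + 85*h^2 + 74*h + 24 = (h + 3)*(h^4 + 8*h^3 + 21*h^2 + 22*h + 8) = (h + 1)*(h + 3)*(h^3 + 7*h^2 + 14*h + 8) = (h + 1)^2*(h + 3)*(h^2 + 6*h + 8) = (h + 1)^2*(h + 3)*(h + 4)*(h + 2)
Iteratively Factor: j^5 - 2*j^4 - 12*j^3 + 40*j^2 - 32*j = (j - 2)*(j^4 - 12*j^2 + 16*j) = (j - 2)^2*(j^3 + 2*j^2 - 8*j) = j*(j - 2)^2*(j^2 + 2*j - 8) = j*(j - 2)^3*(j + 4)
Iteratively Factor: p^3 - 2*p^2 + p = (p - 1)*(p^2 - p) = p*(p - 1)*(p - 1)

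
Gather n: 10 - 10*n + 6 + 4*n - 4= 12 - 6*n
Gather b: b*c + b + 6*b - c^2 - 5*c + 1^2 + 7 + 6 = b*(c + 7) - c^2 - 5*c + 14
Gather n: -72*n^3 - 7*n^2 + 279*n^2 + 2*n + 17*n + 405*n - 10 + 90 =-72*n^3 + 272*n^2 + 424*n + 80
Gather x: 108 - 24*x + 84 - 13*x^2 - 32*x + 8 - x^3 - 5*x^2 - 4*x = -x^3 - 18*x^2 - 60*x + 200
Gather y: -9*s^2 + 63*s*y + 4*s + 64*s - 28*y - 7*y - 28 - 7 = -9*s^2 + 68*s + y*(63*s - 35) - 35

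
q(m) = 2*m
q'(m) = 2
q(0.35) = 0.70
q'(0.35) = 2.00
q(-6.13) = -12.26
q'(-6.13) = 2.00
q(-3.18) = -6.36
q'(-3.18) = 2.00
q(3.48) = 6.96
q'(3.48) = 2.00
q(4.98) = 9.96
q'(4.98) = 2.00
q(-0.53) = -1.06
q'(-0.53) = 2.00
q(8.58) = 17.16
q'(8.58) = 2.00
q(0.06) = 0.12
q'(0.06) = 2.00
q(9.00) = 18.00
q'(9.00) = 2.00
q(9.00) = 18.00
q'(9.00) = 2.00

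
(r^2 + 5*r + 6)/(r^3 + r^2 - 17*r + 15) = (r^2 + 5*r + 6)/(r^3 + r^2 - 17*r + 15)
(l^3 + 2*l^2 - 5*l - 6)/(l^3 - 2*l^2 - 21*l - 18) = (l - 2)/(l - 6)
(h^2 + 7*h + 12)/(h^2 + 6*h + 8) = (h + 3)/(h + 2)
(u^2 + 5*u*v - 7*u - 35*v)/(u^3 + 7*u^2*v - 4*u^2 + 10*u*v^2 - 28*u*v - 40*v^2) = (u - 7)/(u^2 + 2*u*v - 4*u - 8*v)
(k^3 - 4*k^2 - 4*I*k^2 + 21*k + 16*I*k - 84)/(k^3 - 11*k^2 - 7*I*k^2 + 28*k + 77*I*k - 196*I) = (k + 3*I)/(k - 7)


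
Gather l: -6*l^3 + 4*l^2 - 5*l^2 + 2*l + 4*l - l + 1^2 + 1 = -6*l^3 - l^2 + 5*l + 2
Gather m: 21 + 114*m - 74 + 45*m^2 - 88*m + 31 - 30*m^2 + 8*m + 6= 15*m^2 + 34*m - 16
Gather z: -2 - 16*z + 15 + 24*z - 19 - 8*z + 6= 0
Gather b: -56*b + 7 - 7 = -56*b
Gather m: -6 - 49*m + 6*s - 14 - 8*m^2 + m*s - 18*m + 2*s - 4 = -8*m^2 + m*(s - 67) + 8*s - 24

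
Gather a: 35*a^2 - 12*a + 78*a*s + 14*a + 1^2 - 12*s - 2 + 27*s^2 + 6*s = 35*a^2 + a*(78*s + 2) + 27*s^2 - 6*s - 1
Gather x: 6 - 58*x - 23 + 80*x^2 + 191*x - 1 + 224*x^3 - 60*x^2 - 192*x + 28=224*x^3 + 20*x^2 - 59*x + 10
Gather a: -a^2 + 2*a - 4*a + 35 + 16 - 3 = -a^2 - 2*a + 48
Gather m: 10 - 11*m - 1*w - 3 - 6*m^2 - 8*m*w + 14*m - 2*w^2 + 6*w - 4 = -6*m^2 + m*(3 - 8*w) - 2*w^2 + 5*w + 3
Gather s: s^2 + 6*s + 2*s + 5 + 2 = s^2 + 8*s + 7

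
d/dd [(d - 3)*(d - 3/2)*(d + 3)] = 3*d^2 - 3*d - 9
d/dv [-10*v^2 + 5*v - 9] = 5 - 20*v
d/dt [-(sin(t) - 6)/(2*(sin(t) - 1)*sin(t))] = (cos(t) - 12/tan(t) + 6*cos(t)/sin(t)^2)/(2*(sin(t) - 1)^2)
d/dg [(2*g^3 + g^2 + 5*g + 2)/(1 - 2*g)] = (-8*g^3 + 4*g^2 + 2*g + 9)/(4*g^2 - 4*g + 1)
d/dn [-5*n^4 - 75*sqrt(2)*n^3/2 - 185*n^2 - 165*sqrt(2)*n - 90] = -20*n^3 - 225*sqrt(2)*n^2/2 - 370*n - 165*sqrt(2)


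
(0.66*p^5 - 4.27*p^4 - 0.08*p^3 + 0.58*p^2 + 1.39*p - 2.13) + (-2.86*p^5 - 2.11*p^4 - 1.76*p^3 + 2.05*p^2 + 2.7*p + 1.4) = -2.2*p^5 - 6.38*p^4 - 1.84*p^3 + 2.63*p^2 + 4.09*p - 0.73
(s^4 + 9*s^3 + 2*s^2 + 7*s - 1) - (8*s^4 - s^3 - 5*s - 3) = -7*s^4 + 10*s^3 + 2*s^2 + 12*s + 2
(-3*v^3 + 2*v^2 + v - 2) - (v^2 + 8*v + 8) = -3*v^3 + v^2 - 7*v - 10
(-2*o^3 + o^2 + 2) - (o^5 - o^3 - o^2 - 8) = -o^5 - o^3 + 2*o^2 + 10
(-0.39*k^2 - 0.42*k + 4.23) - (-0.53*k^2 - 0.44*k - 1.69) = 0.14*k^2 + 0.02*k + 5.92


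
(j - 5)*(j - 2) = j^2 - 7*j + 10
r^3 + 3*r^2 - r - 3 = (r - 1)*(r + 1)*(r + 3)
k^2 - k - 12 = (k - 4)*(k + 3)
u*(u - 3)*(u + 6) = u^3 + 3*u^2 - 18*u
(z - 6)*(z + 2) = z^2 - 4*z - 12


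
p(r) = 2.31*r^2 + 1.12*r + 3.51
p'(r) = 4.62*r + 1.12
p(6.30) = 102.25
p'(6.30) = 30.23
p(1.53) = 10.63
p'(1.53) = 8.19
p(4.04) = 45.74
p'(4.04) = 19.78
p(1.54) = 10.71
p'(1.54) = 8.23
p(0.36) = 4.21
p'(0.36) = 2.78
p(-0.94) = 4.50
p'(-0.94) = -3.22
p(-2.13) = 11.60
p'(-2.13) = -8.72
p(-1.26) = 5.77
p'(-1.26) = -4.70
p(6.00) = 93.39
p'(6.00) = 28.84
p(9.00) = 200.70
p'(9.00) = 42.70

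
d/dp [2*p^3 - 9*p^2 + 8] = 6*p*(p - 3)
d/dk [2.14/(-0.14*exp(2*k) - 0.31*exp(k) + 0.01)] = (0.5992*exp(k) + 0.6634)*exp(k)/(0.14*exp(2*k) + 0.31*exp(k) - 0.01)^2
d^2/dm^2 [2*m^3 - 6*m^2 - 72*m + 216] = 12*m - 12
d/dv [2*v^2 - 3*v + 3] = 4*v - 3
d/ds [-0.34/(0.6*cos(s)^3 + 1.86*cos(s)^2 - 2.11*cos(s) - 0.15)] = (-0.612*cos(s)^2 - 1.2648*cos(s) + 0.7174)*sin(s)/(0.6*cos(s)^3 + 1.86*cos(s)^2 - 2.11*cos(s) - 0.15)^2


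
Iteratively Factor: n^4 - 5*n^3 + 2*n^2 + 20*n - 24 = (n + 2)*(n^3 - 7*n^2 + 16*n - 12) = (n - 3)*(n + 2)*(n^2 - 4*n + 4) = (n - 3)*(n - 2)*(n + 2)*(n - 2)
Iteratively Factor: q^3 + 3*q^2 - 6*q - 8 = (q + 4)*(q^2 - q - 2) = (q + 1)*(q + 4)*(q - 2)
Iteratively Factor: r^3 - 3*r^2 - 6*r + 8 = (r - 1)*(r^2 - 2*r - 8) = (r - 1)*(r + 2)*(r - 4)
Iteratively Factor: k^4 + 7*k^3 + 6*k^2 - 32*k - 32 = (k + 4)*(k^3 + 3*k^2 - 6*k - 8) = (k + 1)*(k + 4)*(k^2 + 2*k - 8) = (k + 1)*(k + 4)^2*(k - 2)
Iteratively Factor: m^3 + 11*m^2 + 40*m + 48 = (m + 3)*(m^2 + 8*m + 16) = (m + 3)*(m + 4)*(m + 4)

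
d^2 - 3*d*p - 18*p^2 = (d - 6*p)*(d + 3*p)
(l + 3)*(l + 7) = l^2 + 10*l + 21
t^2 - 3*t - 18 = (t - 6)*(t + 3)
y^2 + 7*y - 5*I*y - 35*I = (y + 7)*(y - 5*I)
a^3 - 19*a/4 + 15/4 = (a - 3/2)*(a - 1)*(a + 5/2)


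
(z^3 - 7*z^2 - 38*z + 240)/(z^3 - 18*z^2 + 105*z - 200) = (z + 6)/(z - 5)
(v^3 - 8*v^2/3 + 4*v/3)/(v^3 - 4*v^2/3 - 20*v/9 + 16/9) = 3*v/(3*v + 4)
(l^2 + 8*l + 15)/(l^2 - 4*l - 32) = (l^2 + 8*l + 15)/(l^2 - 4*l - 32)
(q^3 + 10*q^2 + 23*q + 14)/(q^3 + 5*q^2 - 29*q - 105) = (q^2 + 3*q + 2)/(q^2 - 2*q - 15)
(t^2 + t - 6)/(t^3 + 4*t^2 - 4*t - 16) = (t + 3)/(t^2 + 6*t + 8)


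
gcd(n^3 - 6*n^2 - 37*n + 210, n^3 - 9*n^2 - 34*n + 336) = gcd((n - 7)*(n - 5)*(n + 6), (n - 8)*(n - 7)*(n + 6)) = n^2 - n - 42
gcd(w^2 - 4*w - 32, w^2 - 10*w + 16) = w - 8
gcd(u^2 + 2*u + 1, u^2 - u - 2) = u + 1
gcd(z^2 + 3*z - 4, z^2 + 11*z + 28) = z + 4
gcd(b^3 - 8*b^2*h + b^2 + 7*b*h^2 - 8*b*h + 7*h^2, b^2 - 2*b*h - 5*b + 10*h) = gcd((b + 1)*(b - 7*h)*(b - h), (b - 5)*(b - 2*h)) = 1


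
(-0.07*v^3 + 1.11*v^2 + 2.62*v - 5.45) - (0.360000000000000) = -0.07*v^3 + 1.11*v^2 + 2.62*v - 5.81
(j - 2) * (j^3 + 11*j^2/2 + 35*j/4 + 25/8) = j^4 + 7*j^3/2 - 9*j^2/4 - 115*j/8 - 25/4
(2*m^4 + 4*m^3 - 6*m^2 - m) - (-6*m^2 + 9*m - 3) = 2*m^4 + 4*m^3 - 10*m + 3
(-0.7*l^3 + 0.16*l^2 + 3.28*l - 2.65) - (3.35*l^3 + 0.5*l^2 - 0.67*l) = -4.05*l^3 - 0.34*l^2 + 3.95*l - 2.65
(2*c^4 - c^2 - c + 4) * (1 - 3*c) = -6*c^5 + 2*c^4 + 3*c^3 + 2*c^2 - 13*c + 4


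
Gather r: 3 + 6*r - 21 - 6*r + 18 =0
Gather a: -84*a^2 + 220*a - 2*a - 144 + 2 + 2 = -84*a^2 + 218*a - 140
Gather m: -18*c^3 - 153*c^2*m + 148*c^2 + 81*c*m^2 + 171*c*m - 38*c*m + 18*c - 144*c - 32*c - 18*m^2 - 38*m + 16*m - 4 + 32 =-18*c^3 + 148*c^2 - 158*c + m^2*(81*c - 18) + m*(-153*c^2 + 133*c - 22) + 28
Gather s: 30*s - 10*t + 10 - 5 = 30*s - 10*t + 5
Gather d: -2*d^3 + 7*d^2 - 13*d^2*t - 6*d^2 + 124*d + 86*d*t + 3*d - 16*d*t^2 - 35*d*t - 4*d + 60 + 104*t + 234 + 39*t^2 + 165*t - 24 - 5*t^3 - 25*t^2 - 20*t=-2*d^3 + d^2*(1 - 13*t) + d*(-16*t^2 + 51*t + 123) - 5*t^3 + 14*t^2 + 249*t + 270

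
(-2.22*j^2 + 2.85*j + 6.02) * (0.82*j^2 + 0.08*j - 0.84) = -1.8204*j^4 + 2.1594*j^3 + 7.0292*j^2 - 1.9124*j - 5.0568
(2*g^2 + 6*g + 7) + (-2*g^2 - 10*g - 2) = 5 - 4*g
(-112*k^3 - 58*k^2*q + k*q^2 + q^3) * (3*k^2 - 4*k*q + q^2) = -336*k^5 + 274*k^4*q + 123*k^3*q^2 - 59*k^2*q^3 - 3*k*q^4 + q^5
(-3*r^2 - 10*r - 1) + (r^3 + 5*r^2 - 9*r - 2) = r^3 + 2*r^2 - 19*r - 3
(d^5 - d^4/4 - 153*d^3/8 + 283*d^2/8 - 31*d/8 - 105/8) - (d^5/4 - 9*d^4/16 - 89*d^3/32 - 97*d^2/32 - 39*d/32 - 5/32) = 3*d^5/4 + 5*d^4/16 - 523*d^3/32 + 1229*d^2/32 - 85*d/32 - 415/32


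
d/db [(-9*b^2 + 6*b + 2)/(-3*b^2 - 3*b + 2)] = 3*(15*b^2 - 8*b + 6)/(9*b^4 + 18*b^3 - 3*b^2 - 12*b + 4)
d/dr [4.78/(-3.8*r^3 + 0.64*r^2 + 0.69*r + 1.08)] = (54.492*r^2 - 6.1184*r - 3.2982)/(-3.8*r^3 + 0.64*r^2 + 0.69*r + 1.08)^2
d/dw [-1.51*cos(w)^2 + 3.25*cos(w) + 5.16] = (3.02*cos(w) - 3.25)*sin(w)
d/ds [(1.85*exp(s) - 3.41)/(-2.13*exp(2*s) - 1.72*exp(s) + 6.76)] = (3.9405*exp(2*s) - 14.5266*exp(s) + 6.6408)*exp(s)/(4.5369*exp(4*s) + 7.3272*exp(3*s) - 25.8392*exp(2*s) - 23.2544*exp(s) + 45.6976)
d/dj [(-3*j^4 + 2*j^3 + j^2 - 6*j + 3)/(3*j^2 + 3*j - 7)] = (-18*j^5 - 21*j^4 + 96*j^3 - 21*j^2 - 32*j + 33)/(9*j^4 + 18*j^3 - 33*j^2 - 42*j + 49)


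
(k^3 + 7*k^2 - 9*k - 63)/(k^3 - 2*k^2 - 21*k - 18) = (k^2 + 4*k - 21)/(k^2 - 5*k - 6)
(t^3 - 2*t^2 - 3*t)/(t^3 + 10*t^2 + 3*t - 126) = t*(t + 1)/(t^2 + 13*t + 42)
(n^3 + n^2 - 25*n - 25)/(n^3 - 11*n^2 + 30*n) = (n^2 + 6*n + 5)/(n*(n - 6))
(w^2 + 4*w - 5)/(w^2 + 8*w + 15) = (w - 1)/(w + 3)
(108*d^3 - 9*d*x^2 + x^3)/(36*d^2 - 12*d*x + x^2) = 3*d + x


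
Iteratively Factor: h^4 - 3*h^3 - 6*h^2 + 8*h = (h)*(h^3 - 3*h^2 - 6*h + 8) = h*(h + 2)*(h^2 - 5*h + 4) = h*(h - 1)*(h + 2)*(h - 4)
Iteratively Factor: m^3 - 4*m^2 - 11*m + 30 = (m - 5)*(m^2 + m - 6) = (m - 5)*(m + 3)*(m - 2)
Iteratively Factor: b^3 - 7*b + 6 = (b - 2)*(b^2 + 2*b - 3) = (b - 2)*(b + 3)*(b - 1)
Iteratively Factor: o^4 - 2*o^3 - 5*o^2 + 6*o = (o - 1)*(o^3 - o^2 - 6*o) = (o - 1)*(o + 2)*(o^2 - 3*o) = o*(o - 1)*(o + 2)*(o - 3)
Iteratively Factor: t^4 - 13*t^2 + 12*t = (t - 1)*(t^3 + t^2 - 12*t) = (t - 1)*(t + 4)*(t^2 - 3*t) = t*(t - 1)*(t + 4)*(t - 3)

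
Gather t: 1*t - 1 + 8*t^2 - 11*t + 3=8*t^2 - 10*t + 2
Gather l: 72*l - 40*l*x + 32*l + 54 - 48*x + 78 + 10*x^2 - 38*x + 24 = l*(104 - 40*x) + 10*x^2 - 86*x + 156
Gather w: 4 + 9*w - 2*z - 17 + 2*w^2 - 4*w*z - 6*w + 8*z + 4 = 2*w^2 + w*(3 - 4*z) + 6*z - 9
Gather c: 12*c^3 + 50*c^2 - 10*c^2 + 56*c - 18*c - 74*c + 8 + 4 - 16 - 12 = 12*c^3 + 40*c^2 - 36*c - 16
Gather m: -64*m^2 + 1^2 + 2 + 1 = 4 - 64*m^2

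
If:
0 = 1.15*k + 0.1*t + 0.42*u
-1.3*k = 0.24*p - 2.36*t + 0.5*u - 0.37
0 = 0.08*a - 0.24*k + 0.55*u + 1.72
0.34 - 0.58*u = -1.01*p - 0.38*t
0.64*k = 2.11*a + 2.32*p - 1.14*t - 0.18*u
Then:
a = 1.96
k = 1.10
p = -1.88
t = -0.36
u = -2.93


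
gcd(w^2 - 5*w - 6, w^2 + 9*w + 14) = 1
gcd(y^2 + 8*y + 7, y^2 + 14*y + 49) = y + 7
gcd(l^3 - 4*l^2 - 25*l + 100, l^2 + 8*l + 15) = l + 5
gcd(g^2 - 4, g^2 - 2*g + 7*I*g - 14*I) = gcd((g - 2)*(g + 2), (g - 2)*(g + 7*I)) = g - 2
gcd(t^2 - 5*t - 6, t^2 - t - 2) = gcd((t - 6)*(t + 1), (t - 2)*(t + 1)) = t + 1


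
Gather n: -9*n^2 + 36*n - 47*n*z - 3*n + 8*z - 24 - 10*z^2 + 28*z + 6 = -9*n^2 + n*(33 - 47*z) - 10*z^2 + 36*z - 18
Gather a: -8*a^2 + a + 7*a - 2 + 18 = -8*a^2 + 8*a + 16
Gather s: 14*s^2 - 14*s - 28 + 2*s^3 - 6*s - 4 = 2*s^3 + 14*s^2 - 20*s - 32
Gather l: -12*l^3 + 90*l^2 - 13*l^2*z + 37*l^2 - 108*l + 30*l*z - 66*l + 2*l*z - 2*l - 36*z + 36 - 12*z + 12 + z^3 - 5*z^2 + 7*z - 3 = -12*l^3 + l^2*(127 - 13*z) + l*(32*z - 176) + z^3 - 5*z^2 - 41*z + 45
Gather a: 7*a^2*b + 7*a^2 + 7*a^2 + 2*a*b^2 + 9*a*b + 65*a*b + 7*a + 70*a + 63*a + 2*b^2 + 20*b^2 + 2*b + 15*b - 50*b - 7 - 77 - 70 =a^2*(7*b + 14) + a*(2*b^2 + 74*b + 140) + 22*b^2 - 33*b - 154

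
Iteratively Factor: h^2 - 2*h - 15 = (h - 5)*(h + 3)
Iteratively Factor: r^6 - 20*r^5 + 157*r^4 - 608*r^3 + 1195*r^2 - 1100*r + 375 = (r - 1)*(r^5 - 19*r^4 + 138*r^3 - 470*r^2 + 725*r - 375) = (r - 1)^2*(r^4 - 18*r^3 + 120*r^2 - 350*r + 375) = (r - 3)*(r - 1)^2*(r^3 - 15*r^2 + 75*r - 125) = (r - 5)*(r - 3)*(r - 1)^2*(r^2 - 10*r + 25) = (r - 5)^2*(r - 3)*(r - 1)^2*(r - 5)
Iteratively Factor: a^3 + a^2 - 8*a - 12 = (a - 3)*(a^2 + 4*a + 4) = (a - 3)*(a + 2)*(a + 2)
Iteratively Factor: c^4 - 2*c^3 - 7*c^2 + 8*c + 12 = (c - 2)*(c^3 - 7*c - 6) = (c - 3)*(c - 2)*(c^2 + 3*c + 2) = (c - 3)*(c - 2)*(c + 2)*(c + 1)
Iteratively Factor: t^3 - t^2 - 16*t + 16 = (t - 1)*(t^2 - 16) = (t - 4)*(t - 1)*(t + 4)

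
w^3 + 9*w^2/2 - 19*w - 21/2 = (w - 3)*(w + 1/2)*(w + 7)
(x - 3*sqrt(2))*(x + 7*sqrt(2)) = x^2 + 4*sqrt(2)*x - 42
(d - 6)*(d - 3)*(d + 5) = d^3 - 4*d^2 - 27*d + 90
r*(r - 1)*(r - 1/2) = r^3 - 3*r^2/2 + r/2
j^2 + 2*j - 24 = (j - 4)*(j + 6)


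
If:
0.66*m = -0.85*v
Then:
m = -1.28787878787879*v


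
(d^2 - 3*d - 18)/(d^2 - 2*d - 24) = (d + 3)/(d + 4)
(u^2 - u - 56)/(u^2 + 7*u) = (u - 8)/u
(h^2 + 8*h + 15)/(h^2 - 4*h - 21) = (h + 5)/(h - 7)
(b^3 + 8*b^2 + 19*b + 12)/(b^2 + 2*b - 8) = (b^2 + 4*b + 3)/(b - 2)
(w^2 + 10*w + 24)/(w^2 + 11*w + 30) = (w + 4)/(w + 5)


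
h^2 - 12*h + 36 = (h - 6)^2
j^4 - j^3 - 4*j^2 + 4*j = j*(j - 2)*(j - 1)*(j + 2)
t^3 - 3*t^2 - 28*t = t*(t - 7)*(t + 4)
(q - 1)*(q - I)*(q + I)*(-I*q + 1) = -I*q^4 + q^3 + I*q^3 - q^2 - I*q^2 + q + I*q - 1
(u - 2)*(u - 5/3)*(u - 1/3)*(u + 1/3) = u^4 - 11*u^3/3 + 29*u^2/9 + 11*u/27 - 10/27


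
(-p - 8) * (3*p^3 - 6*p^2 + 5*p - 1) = -3*p^4 - 18*p^3 + 43*p^2 - 39*p + 8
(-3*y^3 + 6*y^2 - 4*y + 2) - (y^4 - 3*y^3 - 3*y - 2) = -y^4 + 6*y^2 - y + 4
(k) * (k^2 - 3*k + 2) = k^3 - 3*k^2 + 2*k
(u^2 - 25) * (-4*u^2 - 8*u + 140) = -4*u^4 - 8*u^3 + 240*u^2 + 200*u - 3500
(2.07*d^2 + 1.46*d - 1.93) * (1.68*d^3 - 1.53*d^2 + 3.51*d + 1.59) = 3.4776*d^5 - 0.7143*d^4 + 1.7895*d^3 + 11.3688*d^2 - 4.4529*d - 3.0687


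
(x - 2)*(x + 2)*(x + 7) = x^3 + 7*x^2 - 4*x - 28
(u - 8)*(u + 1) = u^2 - 7*u - 8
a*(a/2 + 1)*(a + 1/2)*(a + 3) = a^4/2 + 11*a^3/4 + 17*a^2/4 + 3*a/2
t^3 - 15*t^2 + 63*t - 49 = (t - 7)^2*(t - 1)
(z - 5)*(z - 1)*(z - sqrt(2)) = z^3 - 6*z^2 - sqrt(2)*z^2 + 5*z + 6*sqrt(2)*z - 5*sqrt(2)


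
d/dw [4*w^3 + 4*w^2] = 4*w*(3*w + 2)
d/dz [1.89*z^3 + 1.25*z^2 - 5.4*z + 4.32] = 5.67*z^2 + 2.5*z - 5.4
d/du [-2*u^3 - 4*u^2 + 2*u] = -6*u^2 - 8*u + 2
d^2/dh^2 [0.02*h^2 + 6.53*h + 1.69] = 0.0400000000000000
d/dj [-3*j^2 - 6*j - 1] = -6*j - 6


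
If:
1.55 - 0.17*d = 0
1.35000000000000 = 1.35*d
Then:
No Solution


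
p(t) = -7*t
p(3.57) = -24.99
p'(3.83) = -7.00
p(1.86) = -13.02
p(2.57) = -17.99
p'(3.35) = -7.00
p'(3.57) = -7.00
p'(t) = -7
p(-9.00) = 63.00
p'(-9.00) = -7.00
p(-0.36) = 2.52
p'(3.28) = -7.00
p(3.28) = -22.96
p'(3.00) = -7.00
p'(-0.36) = -7.00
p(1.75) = -12.25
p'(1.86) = -7.00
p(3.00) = -21.00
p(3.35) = -23.45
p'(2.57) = -7.00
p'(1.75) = -7.00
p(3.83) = -26.81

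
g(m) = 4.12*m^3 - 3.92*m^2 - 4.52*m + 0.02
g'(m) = 12.36*m^2 - 7.84*m - 4.52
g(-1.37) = -11.74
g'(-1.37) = 29.42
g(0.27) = -1.41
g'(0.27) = -5.74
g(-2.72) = -99.60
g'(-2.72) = 108.25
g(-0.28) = 0.89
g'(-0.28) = -1.36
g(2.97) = 59.95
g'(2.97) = 81.22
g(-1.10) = -5.23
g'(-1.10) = 19.06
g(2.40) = 23.55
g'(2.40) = 47.86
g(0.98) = -4.30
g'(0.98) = -0.33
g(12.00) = 6500.66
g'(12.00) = 1681.24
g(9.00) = 2645.30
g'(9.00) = 926.08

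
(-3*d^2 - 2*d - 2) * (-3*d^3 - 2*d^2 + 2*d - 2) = 9*d^5 + 12*d^4 + 4*d^3 + 6*d^2 + 4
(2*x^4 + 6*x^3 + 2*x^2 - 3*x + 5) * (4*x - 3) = 8*x^5 + 18*x^4 - 10*x^3 - 18*x^2 + 29*x - 15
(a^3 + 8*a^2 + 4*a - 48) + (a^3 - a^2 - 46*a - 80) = 2*a^3 + 7*a^2 - 42*a - 128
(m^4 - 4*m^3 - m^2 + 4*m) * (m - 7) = m^5 - 11*m^4 + 27*m^3 + 11*m^2 - 28*m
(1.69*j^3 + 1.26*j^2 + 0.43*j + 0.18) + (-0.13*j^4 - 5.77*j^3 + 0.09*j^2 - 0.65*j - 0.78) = -0.13*j^4 - 4.08*j^3 + 1.35*j^2 - 0.22*j - 0.6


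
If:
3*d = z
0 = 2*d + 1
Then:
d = -1/2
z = -3/2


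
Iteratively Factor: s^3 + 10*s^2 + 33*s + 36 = (s + 3)*(s^2 + 7*s + 12) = (s + 3)^2*(s + 4)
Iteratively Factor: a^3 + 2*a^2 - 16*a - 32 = (a - 4)*(a^2 + 6*a + 8) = (a - 4)*(a + 4)*(a + 2)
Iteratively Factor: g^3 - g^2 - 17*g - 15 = (g + 3)*(g^2 - 4*g - 5) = (g + 1)*(g + 3)*(g - 5)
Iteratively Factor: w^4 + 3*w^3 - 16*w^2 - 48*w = (w - 4)*(w^3 + 7*w^2 + 12*w) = (w - 4)*(w + 4)*(w^2 + 3*w) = (w - 4)*(w + 3)*(w + 4)*(w)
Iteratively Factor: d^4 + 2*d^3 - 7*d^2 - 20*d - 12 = (d + 1)*(d^3 + d^2 - 8*d - 12) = (d - 3)*(d + 1)*(d^2 + 4*d + 4) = (d - 3)*(d + 1)*(d + 2)*(d + 2)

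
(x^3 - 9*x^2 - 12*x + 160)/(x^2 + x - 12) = (x^2 - 13*x + 40)/(x - 3)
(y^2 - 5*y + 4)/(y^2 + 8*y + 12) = (y^2 - 5*y + 4)/(y^2 + 8*y + 12)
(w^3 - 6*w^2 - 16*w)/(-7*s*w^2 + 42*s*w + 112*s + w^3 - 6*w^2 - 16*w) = -w/(7*s - w)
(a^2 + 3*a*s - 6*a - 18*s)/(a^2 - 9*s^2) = (6 - a)/(-a + 3*s)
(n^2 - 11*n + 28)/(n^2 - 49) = (n - 4)/(n + 7)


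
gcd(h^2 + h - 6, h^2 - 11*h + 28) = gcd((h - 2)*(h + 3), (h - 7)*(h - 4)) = 1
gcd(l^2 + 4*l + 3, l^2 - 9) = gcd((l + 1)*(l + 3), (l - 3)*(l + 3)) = l + 3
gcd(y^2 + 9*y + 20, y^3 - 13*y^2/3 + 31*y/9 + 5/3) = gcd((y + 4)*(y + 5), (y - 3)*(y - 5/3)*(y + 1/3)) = 1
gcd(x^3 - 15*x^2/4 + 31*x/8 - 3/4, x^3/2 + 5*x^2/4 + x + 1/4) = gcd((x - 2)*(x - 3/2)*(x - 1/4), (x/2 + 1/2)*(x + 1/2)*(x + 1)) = 1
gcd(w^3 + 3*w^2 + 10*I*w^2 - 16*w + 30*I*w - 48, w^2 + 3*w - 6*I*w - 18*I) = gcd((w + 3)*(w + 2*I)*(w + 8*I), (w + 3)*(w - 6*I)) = w + 3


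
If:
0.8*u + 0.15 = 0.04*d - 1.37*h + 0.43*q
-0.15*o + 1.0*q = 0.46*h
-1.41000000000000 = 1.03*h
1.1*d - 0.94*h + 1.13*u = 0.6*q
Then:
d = -0.0118712273641851*u - 3.19634701412358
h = -1.37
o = 12.41046277666*u - 20.5706706256959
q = 1.86156941649899*u - 3.71530933171847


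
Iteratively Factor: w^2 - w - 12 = (w + 3)*(w - 4)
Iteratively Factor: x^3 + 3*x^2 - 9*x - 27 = (x + 3)*(x^2 - 9) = (x + 3)^2*(x - 3)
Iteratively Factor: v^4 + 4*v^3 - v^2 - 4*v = (v + 4)*(v^3 - v) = (v - 1)*(v + 4)*(v^2 + v) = v*(v - 1)*(v + 4)*(v + 1)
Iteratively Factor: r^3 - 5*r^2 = (r)*(r^2 - 5*r) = r*(r - 5)*(r)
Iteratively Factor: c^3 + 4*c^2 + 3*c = (c + 1)*(c^2 + 3*c) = c*(c + 1)*(c + 3)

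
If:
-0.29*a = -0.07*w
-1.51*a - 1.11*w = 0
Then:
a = 0.00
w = 0.00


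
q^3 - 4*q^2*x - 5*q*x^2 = q*(q - 5*x)*(q + x)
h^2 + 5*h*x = h*(h + 5*x)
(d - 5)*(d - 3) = d^2 - 8*d + 15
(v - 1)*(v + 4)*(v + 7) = v^3 + 10*v^2 + 17*v - 28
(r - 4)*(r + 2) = r^2 - 2*r - 8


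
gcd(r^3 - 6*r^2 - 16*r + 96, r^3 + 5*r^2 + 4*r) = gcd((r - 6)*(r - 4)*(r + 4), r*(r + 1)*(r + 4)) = r + 4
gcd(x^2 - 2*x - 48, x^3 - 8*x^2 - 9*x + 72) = x - 8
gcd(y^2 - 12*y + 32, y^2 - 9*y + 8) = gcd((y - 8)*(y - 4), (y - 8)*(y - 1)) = y - 8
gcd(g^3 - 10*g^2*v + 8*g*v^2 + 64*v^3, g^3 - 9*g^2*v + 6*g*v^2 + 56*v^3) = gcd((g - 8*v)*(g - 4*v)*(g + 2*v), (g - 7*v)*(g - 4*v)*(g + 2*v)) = -g^2 + 2*g*v + 8*v^2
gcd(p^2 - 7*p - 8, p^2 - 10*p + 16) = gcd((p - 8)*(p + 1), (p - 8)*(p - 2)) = p - 8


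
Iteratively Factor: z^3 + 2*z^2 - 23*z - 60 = (z + 3)*(z^2 - z - 20) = (z - 5)*(z + 3)*(z + 4)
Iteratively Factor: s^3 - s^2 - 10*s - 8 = (s - 4)*(s^2 + 3*s + 2) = (s - 4)*(s + 1)*(s + 2)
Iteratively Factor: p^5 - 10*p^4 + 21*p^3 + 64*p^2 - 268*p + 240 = (p - 4)*(p^4 - 6*p^3 - 3*p^2 + 52*p - 60) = (p - 5)*(p - 4)*(p^3 - p^2 - 8*p + 12) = (p - 5)*(p - 4)*(p - 2)*(p^2 + p - 6) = (p - 5)*(p - 4)*(p - 2)*(p + 3)*(p - 2)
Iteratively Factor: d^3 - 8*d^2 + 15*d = (d - 3)*(d^2 - 5*d) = d*(d - 3)*(d - 5)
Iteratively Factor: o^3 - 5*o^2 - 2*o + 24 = (o + 2)*(o^2 - 7*o + 12) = (o - 4)*(o + 2)*(o - 3)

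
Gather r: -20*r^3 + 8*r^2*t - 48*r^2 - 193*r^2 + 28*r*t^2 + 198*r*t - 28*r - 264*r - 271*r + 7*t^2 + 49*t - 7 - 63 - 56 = -20*r^3 + r^2*(8*t - 241) + r*(28*t^2 + 198*t - 563) + 7*t^2 + 49*t - 126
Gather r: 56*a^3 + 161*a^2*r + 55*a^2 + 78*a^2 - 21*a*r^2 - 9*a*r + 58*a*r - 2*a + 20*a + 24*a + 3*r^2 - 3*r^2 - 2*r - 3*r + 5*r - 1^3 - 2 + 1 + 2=56*a^3 + 133*a^2 - 21*a*r^2 + 42*a + r*(161*a^2 + 49*a)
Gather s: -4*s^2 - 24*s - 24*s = -4*s^2 - 48*s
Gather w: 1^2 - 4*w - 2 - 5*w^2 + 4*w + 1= -5*w^2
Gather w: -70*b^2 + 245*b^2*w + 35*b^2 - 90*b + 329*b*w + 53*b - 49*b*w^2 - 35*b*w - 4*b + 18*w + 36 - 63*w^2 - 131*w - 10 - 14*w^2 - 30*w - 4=-35*b^2 - 41*b + w^2*(-49*b - 77) + w*(245*b^2 + 294*b - 143) + 22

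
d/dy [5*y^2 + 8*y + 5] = 10*y + 8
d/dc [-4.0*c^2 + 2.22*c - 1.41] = 2.22 - 8.0*c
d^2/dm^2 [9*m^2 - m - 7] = 18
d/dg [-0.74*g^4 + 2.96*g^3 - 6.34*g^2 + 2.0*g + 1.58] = -2.96*g^3 + 8.88*g^2 - 12.68*g + 2.0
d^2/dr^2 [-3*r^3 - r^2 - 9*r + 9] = -18*r - 2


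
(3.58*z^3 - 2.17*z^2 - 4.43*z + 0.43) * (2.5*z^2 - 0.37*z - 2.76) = 8.95*z^5 - 6.7496*z^4 - 20.1529*z^3 + 8.7033*z^2 + 12.0677*z - 1.1868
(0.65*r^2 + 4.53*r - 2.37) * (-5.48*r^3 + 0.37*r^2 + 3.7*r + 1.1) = -3.562*r^5 - 24.5839*r^4 + 17.0687*r^3 + 16.5991*r^2 - 3.786*r - 2.607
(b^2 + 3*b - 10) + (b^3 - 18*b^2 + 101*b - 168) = b^3 - 17*b^2 + 104*b - 178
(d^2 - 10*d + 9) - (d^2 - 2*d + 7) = 2 - 8*d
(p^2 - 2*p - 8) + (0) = p^2 - 2*p - 8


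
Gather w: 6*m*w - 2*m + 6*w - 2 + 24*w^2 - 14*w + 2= -2*m + 24*w^2 + w*(6*m - 8)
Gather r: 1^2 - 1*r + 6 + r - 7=0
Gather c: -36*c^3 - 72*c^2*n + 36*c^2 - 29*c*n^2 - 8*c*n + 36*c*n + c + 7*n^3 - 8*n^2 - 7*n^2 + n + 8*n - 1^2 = -36*c^3 + c^2*(36 - 72*n) + c*(-29*n^2 + 28*n + 1) + 7*n^3 - 15*n^2 + 9*n - 1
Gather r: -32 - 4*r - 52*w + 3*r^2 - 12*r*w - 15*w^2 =3*r^2 + r*(-12*w - 4) - 15*w^2 - 52*w - 32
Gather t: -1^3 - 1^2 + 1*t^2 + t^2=2*t^2 - 2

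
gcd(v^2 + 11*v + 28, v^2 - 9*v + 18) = 1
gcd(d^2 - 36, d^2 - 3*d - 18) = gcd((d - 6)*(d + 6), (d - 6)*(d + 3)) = d - 6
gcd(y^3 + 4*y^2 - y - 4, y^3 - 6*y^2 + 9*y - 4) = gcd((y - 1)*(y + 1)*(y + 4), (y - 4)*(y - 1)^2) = y - 1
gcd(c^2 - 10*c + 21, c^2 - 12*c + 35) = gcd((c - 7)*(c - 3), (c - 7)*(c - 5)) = c - 7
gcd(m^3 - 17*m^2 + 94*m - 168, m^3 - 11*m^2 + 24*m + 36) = m - 6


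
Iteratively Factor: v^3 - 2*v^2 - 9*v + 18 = (v - 3)*(v^2 + v - 6) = (v - 3)*(v + 3)*(v - 2)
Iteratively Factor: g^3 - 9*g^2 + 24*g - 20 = (g - 5)*(g^2 - 4*g + 4) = (g - 5)*(g - 2)*(g - 2)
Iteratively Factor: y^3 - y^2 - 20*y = (y)*(y^2 - y - 20) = y*(y - 5)*(y + 4)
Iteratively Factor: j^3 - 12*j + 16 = (j - 2)*(j^2 + 2*j - 8) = (j - 2)^2*(j + 4)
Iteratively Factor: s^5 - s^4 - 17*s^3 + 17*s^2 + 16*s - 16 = (s + 1)*(s^4 - 2*s^3 - 15*s^2 + 32*s - 16) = (s + 1)*(s + 4)*(s^3 - 6*s^2 + 9*s - 4) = (s - 1)*(s + 1)*(s + 4)*(s^2 - 5*s + 4) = (s - 4)*(s - 1)*(s + 1)*(s + 4)*(s - 1)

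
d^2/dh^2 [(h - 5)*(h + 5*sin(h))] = (25 - 5*h)*sin(h) + 10*cos(h) + 2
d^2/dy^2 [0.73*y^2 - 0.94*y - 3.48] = 1.46000000000000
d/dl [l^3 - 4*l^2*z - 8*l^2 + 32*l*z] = 3*l^2 - 8*l*z - 16*l + 32*z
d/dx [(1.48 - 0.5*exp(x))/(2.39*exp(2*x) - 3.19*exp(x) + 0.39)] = (1.195*exp(2*x) - 7.0744*exp(x) + 4.5262)*exp(x)/(5.7121*exp(4*x) - 15.2482*exp(3*x) + 12.0403*exp(2*x) - 2.4882*exp(x) + 0.1521)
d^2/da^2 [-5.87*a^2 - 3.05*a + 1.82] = -11.7400000000000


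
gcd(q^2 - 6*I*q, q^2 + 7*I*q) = q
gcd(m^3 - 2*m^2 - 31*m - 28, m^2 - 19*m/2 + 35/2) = m - 7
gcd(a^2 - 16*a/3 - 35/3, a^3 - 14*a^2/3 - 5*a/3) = 1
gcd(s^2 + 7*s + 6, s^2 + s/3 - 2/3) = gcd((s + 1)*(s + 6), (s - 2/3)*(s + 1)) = s + 1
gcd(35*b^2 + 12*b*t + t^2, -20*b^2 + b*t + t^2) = 5*b + t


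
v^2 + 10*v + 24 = (v + 4)*(v + 6)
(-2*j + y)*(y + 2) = -2*j*y - 4*j + y^2 + 2*y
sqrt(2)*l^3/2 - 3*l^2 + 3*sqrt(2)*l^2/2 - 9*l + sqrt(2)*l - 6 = (l + 1)*(l - 3*sqrt(2))*(sqrt(2)*l/2 + sqrt(2))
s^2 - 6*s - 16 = (s - 8)*(s + 2)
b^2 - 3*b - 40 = (b - 8)*(b + 5)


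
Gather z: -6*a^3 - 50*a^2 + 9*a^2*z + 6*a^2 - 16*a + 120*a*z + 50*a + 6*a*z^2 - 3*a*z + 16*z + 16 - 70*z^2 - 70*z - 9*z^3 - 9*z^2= -6*a^3 - 44*a^2 + 34*a - 9*z^3 + z^2*(6*a - 79) + z*(9*a^2 + 117*a - 54) + 16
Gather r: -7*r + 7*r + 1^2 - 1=0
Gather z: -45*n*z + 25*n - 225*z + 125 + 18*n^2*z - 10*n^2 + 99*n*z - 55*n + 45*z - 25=-10*n^2 - 30*n + z*(18*n^2 + 54*n - 180) + 100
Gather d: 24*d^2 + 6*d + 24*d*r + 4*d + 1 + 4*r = 24*d^2 + d*(24*r + 10) + 4*r + 1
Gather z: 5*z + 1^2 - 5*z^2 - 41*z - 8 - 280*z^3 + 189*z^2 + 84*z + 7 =-280*z^3 + 184*z^2 + 48*z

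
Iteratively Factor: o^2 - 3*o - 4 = (o + 1)*(o - 4)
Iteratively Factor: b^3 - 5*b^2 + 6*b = (b)*(b^2 - 5*b + 6) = b*(b - 2)*(b - 3)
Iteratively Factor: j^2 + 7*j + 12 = (j + 3)*(j + 4)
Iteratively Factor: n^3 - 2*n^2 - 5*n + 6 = (n - 3)*(n^2 + n - 2) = (n - 3)*(n + 2)*(n - 1)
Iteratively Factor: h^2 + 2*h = (h)*(h + 2)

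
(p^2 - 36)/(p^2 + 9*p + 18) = (p - 6)/(p + 3)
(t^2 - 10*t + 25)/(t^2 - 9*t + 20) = (t - 5)/(t - 4)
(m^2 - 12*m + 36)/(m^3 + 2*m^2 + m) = (m^2 - 12*m + 36)/(m*(m^2 + 2*m + 1))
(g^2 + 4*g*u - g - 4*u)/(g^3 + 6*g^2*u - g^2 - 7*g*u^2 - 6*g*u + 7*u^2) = (-g - 4*u)/(-g^2 - 6*g*u + 7*u^2)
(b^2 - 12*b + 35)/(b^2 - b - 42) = (b - 5)/(b + 6)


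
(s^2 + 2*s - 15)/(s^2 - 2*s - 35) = (s - 3)/(s - 7)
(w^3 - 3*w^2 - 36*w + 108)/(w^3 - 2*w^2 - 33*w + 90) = (w - 6)/(w - 5)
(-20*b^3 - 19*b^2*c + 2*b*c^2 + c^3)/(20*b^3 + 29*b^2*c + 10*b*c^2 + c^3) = (-4*b + c)/(4*b + c)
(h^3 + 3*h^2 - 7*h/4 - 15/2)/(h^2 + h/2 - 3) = h + 5/2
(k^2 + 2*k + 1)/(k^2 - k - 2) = (k + 1)/(k - 2)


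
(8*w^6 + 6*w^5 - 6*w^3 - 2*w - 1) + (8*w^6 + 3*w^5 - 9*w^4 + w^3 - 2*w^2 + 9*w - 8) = 16*w^6 + 9*w^5 - 9*w^4 - 5*w^3 - 2*w^2 + 7*w - 9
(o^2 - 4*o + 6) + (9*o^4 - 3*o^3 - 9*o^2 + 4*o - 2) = 9*o^4 - 3*o^3 - 8*o^2 + 4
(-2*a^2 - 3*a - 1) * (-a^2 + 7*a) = 2*a^4 - 11*a^3 - 20*a^2 - 7*a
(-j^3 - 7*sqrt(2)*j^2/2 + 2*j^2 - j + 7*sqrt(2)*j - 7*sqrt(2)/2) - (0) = -j^3 - 7*sqrt(2)*j^2/2 + 2*j^2 - j + 7*sqrt(2)*j - 7*sqrt(2)/2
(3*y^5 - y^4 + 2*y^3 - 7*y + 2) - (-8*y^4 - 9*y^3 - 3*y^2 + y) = 3*y^5 + 7*y^4 + 11*y^3 + 3*y^2 - 8*y + 2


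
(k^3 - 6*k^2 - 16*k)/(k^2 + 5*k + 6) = k*(k - 8)/(k + 3)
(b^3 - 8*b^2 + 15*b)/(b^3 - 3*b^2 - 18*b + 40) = b*(b - 3)/(b^2 + 2*b - 8)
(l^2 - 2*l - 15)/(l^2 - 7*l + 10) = (l + 3)/(l - 2)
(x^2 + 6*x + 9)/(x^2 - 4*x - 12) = (x^2 + 6*x + 9)/(x^2 - 4*x - 12)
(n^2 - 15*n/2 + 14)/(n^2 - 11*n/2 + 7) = (n - 4)/(n - 2)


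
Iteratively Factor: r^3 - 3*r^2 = (r - 3)*(r^2) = r*(r - 3)*(r)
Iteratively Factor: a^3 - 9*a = (a)*(a^2 - 9) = a*(a - 3)*(a + 3)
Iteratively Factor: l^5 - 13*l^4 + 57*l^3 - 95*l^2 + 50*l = (l - 5)*(l^4 - 8*l^3 + 17*l^2 - 10*l) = l*(l - 5)*(l^3 - 8*l^2 + 17*l - 10) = l*(l - 5)*(l - 2)*(l^2 - 6*l + 5) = l*(l - 5)^2*(l - 2)*(l - 1)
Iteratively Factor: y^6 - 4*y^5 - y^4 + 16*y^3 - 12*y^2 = (y + 2)*(y^5 - 6*y^4 + 11*y^3 - 6*y^2) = y*(y + 2)*(y^4 - 6*y^3 + 11*y^2 - 6*y) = y*(y - 2)*(y + 2)*(y^3 - 4*y^2 + 3*y) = y^2*(y - 2)*(y + 2)*(y^2 - 4*y + 3) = y^2*(y - 3)*(y - 2)*(y + 2)*(y - 1)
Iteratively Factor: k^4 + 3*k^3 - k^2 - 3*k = (k - 1)*(k^3 + 4*k^2 + 3*k) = k*(k - 1)*(k^2 + 4*k + 3) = k*(k - 1)*(k + 3)*(k + 1)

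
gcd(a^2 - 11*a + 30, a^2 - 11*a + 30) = a^2 - 11*a + 30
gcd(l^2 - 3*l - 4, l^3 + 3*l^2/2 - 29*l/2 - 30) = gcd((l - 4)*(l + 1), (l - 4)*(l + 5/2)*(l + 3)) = l - 4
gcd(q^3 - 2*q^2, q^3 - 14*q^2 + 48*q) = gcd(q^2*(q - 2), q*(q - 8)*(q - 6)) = q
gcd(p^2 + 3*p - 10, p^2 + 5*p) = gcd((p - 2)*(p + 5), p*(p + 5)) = p + 5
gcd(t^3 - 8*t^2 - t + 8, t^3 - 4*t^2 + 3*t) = t - 1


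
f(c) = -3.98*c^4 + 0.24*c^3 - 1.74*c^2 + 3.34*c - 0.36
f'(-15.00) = 53947.54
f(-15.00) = -202739.46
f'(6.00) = -3430.34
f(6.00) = -5149.20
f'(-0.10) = 3.71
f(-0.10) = -0.71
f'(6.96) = -5353.49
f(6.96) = -9319.91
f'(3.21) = -526.98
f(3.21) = -422.20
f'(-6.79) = 5043.87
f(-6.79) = -8638.23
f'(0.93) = -12.08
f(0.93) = -1.54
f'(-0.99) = 22.94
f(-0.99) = -9.43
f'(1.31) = -35.77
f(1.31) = -10.15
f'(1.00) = -15.34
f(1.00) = -2.50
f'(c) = -15.92*c^3 + 0.72*c^2 - 3.48*c + 3.34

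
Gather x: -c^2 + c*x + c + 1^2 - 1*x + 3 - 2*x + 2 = -c^2 + c + x*(c - 3) + 6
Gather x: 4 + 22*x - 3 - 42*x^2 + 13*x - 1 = -42*x^2 + 35*x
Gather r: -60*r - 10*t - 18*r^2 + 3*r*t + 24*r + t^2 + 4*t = -18*r^2 + r*(3*t - 36) + t^2 - 6*t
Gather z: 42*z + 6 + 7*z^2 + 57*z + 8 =7*z^2 + 99*z + 14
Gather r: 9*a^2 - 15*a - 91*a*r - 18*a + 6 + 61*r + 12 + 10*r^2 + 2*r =9*a^2 - 33*a + 10*r^2 + r*(63 - 91*a) + 18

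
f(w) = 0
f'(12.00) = 0.00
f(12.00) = 0.00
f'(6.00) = 0.00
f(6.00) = 0.00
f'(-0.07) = 0.00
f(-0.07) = 0.00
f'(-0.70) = 0.00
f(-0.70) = 0.00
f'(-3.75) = 0.00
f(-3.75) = 0.00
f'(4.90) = 0.00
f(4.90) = 0.00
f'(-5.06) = 0.00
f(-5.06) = 0.00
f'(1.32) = 0.00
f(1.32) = 0.00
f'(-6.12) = 0.00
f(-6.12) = 0.00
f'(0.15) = 0.00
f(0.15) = 0.00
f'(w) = 0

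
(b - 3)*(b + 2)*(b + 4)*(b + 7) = b^4 + 10*b^3 + 11*b^2 - 94*b - 168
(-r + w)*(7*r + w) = -7*r^2 + 6*r*w + w^2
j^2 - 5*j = j*(j - 5)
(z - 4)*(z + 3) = z^2 - z - 12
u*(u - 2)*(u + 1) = u^3 - u^2 - 2*u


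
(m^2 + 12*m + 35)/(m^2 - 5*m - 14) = (m^2 + 12*m + 35)/(m^2 - 5*m - 14)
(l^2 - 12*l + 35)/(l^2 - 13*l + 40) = (l - 7)/(l - 8)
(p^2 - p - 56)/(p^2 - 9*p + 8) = (p + 7)/(p - 1)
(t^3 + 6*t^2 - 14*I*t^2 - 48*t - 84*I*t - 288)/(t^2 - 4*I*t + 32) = (t^2 + 6*t*(1 - I) - 36*I)/(t + 4*I)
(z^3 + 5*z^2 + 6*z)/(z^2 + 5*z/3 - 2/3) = 3*z*(z + 3)/(3*z - 1)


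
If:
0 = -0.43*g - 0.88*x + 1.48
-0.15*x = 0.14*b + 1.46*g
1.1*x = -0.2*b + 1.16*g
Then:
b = -5.81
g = 0.40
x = 1.48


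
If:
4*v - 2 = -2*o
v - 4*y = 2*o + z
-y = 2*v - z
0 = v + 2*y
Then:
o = 3/11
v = 4/11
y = -2/11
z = 6/11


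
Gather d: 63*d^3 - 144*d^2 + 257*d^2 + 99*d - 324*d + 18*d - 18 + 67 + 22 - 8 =63*d^3 + 113*d^2 - 207*d + 63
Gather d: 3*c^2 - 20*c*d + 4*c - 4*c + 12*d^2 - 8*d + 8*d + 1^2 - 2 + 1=3*c^2 - 20*c*d + 12*d^2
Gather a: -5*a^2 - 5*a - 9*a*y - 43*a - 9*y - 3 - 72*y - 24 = -5*a^2 + a*(-9*y - 48) - 81*y - 27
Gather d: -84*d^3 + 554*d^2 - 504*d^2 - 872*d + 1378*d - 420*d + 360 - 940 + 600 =-84*d^3 + 50*d^2 + 86*d + 20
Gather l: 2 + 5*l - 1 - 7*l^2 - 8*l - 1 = -7*l^2 - 3*l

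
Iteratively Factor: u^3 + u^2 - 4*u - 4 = (u + 2)*(u^2 - u - 2) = (u + 1)*(u + 2)*(u - 2)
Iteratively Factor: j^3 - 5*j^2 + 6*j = (j)*(j^2 - 5*j + 6) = j*(j - 2)*(j - 3)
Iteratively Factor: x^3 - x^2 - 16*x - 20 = (x + 2)*(x^2 - 3*x - 10) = (x + 2)^2*(x - 5)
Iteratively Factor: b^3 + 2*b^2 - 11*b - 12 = (b - 3)*(b^2 + 5*b + 4) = (b - 3)*(b + 1)*(b + 4)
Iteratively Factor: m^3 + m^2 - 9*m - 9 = (m + 1)*(m^2 - 9) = (m + 1)*(m + 3)*(m - 3)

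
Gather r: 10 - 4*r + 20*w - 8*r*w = r*(-8*w - 4) + 20*w + 10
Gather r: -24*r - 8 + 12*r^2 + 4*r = 12*r^2 - 20*r - 8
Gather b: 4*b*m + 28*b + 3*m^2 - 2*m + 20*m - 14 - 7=b*(4*m + 28) + 3*m^2 + 18*m - 21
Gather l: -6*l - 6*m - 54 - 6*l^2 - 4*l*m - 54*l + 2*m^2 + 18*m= -6*l^2 + l*(-4*m - 60) + 2*m^2 + 12*m - 54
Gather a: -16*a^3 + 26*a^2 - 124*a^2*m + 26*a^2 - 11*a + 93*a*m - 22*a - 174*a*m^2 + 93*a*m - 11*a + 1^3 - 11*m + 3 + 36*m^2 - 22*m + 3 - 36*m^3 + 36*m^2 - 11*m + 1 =-16*a^3 + a^2*(52 - 124*m) + a*(-174*m^2 + 186*m - 44) - 36*m^3 + 72*m^2 - 44*m + 8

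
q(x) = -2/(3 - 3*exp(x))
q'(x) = -6*exp(x)/(3 - 3*exp(x))^2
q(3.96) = 0.01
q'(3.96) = -0.01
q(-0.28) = -2.73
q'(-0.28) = -8.45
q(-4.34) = -0.68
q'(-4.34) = -0.01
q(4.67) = 0.01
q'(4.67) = -0.01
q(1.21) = 0.28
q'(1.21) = -0.40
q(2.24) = 0.08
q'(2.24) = -0.09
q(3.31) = 0.03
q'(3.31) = -0.03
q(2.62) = 0.05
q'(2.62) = -0.06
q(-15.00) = -0.67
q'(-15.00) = 0.00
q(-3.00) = -0.70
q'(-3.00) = -0.04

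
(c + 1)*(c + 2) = c^2 + 3*c + 2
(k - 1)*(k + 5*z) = k^2 + 5*k*z - k - 5*z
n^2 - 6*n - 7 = (n - 7)*(n + 1)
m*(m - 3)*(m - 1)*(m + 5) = m^4 + m^3 - 17*m^2 + 15*m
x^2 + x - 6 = (x - 2)*(x + 3)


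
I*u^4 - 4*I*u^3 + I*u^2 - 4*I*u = u*(u - 4)*(u + I)*(I*u + 1)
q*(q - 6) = q^2 - 6*q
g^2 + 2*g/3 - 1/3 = (g - 1/3)*(g + 1)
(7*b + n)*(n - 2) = 7*b*n - 14*b + n^2 - 2*n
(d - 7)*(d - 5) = d^2 - 12*d + 35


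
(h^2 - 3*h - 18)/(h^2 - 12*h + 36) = (h + 3)/(h - 6)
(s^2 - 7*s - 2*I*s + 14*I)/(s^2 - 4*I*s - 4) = (s - 7)/(s - 2*I)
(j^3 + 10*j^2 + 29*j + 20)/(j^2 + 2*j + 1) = (j^2 + 9*j + 20)/(j + 1)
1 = 1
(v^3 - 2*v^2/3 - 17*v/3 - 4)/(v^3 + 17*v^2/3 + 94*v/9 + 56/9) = 3*(v^2 - 2*v - 3)/(3*v^2 + 13*v + 14)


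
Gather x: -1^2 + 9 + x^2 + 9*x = x^2 + 9*x + 8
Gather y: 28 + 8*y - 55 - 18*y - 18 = -10*y - 45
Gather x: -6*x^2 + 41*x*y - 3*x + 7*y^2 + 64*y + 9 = -6*x^2 + x*(41*y - 3) + 7*y^2 + 64*y + 9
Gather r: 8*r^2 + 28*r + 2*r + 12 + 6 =8*r^2 + 30*r + 18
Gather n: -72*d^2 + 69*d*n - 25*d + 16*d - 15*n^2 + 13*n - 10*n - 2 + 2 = -72*d^2 - 9*d - 15*n^2 + n*(69*d + 3)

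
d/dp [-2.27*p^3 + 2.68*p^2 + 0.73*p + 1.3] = -6.81*p^2 + 5.36*p + 0.73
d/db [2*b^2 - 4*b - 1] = 4*b - 4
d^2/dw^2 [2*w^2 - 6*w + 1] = 4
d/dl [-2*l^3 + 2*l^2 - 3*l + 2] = -6*l^2 + 4*l - 3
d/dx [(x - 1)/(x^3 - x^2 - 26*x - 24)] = (x^3 - x^2 - 26*x + (x - 1)*(-3*x^2 + 2*x + 26) - 24)/(-x^3 + x^2 + 26*x + 24)^2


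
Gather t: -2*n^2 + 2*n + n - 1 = -2*n^2 + 3*n - 1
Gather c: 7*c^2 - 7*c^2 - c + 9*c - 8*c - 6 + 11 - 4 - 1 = 0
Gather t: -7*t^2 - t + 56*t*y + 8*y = -7*t^2 + t*(56*y - 1) + 8*y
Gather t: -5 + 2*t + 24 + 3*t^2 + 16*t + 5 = 3*t^2 + 18*t + 24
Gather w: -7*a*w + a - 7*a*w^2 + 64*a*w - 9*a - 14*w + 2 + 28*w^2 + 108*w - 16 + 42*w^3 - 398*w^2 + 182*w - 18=-8*a + 42*w^3 + w^2*(-7*a - 370) + w*(57*a + 276) - 32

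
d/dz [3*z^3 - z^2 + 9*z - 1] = 9*z^2 - 2*z + 9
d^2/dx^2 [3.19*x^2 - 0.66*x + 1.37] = 6.38000000000000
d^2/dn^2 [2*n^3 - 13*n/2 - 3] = 12*n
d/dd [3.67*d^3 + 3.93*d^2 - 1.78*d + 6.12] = 11.01*d^2 + 7.86*d - 1.78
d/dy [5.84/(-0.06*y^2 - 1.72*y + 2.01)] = (0.7008*y + 10.0448)/(0.06*y^2 + 1.72*y - 2.01)^2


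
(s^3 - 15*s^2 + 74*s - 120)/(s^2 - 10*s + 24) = s - 5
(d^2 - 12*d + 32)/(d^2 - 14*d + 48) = (d - 4)/(d - 6)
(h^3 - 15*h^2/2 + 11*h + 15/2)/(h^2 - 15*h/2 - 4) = (h^2 - 8*h + 15)/(h - 8)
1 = 1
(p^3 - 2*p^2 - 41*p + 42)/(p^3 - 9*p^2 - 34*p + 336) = (p - 1)/(p - 8)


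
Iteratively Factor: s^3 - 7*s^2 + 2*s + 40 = (s + 2)*(s^2 - 9*s + 20) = (s - 4)*(s + 2)*(s - 5)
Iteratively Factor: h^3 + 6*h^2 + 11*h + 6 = (h + 1)*(h^2 + 5*h + 6) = (h + 1)*(h + 2)*(h + 3)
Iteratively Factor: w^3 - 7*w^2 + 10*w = (w - 5)*(w^2 - 2*w) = w*(w - 5)*(w - 2)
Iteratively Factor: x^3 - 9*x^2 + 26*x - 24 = (x - 4)*(x^2 - 5*x + 6) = (x - 4)*(x - 3)*(x - 2)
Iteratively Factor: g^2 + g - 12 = (g + 4)*(g - 3)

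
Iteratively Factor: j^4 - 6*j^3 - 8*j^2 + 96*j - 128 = (j + 4)*(j^3 - 10*j^2 + 32*j - 32) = (j - 4)*(j + 4)*(j^2 - 6*j + 8) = (j - 4)^2*(j + 4)*(j - 2)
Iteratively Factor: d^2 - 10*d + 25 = (d - 5)*(d - 5)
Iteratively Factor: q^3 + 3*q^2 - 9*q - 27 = (q + 3)*(q^2 - 9) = (q + 3)^2*(q - 3)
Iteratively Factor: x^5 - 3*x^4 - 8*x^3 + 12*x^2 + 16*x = (x)*(x^4 - 3*x^3 - 8*x^2 + 12*x + 16) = x*(x - 2)*(x^3 - x^2 - 10*x - 8) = x*(x - 2)*(x + 2)*(x^2 - 3*x - 4) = x*(x - 2)*(x + 1)*(x + 2)*(x - 4)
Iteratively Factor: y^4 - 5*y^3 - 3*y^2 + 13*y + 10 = (y - 2)*(y^3 - 3*y^2 - 9*y - 5) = (y - 2)*(y + 1)*(y^2 - 4*y - 5) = (y - 2)*(y + 1)^2*(y - 5)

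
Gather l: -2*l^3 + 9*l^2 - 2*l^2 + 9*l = -2*l^3 + 7*l^2 + 9*l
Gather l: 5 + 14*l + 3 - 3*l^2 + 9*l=-3*l^2 + 23*l + 8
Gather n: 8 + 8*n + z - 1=8*n + z + 7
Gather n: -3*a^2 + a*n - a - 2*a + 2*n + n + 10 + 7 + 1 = -3*a^2 - 3*a + n*(a + 3) + 18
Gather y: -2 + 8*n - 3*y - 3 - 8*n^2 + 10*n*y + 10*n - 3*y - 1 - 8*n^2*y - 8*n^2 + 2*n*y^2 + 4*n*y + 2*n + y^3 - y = -16*n^2 + 2*n*y^2 + 20*n + y^3 + y*(-8*n^2 + 14*n - 7) - 6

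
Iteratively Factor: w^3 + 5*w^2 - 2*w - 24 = (w - 2)*(w^2 + 7*w + 12) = (w - 2)*(w + 4)*(w + 3)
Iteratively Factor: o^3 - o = (o - 1)*(o^2 + o) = (o - 1)*(o + 1)*(o)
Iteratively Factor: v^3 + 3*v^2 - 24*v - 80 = (v - 5)*(v^2 + 8*v + 16) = (v - 5)*(v + 4)*(v + 4)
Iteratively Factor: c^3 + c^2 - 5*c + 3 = (c - 1)*(c^2 + 2*c - 3) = (c - 1)*(c + 3)*(c - 1)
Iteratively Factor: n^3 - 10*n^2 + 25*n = (n - 5)*(n^2 - 5*n) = n*(n - 5)*(n - 5)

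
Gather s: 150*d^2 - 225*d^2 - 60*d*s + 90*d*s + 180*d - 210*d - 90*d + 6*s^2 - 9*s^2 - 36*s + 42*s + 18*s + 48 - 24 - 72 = -75*d^2 - 120*d - 3*s^2 + s*(30*d + 24) - 48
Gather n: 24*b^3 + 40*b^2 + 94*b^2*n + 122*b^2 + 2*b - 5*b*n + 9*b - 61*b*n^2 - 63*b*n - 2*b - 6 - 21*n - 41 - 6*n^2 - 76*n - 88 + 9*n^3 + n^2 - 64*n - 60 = 24*b^3 + 162*b^2 + 9*b + 9*n^3 + n^2*(-61*b - 5) + n*(94*b^2 - 68*b - 161) - 195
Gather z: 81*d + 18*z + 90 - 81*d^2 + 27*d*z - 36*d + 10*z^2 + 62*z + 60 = -81*d^2 + 45*d + 10*z^2 + z*(27*d + 80) + 150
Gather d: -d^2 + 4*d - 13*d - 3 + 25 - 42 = -d^2 - 9*d - 20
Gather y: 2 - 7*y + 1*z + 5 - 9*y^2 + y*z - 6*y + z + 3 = -9*y^2 + y*(z - 13) + 2*z + 10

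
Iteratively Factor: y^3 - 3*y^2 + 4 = (y + 1)*(y^2 - 4*y + 4) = (y - 2)*(y + 1)*(y - 2)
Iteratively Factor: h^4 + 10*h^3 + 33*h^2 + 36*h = (h)*(h^3 + 10*h^2 + 33*h + 36) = h*(h + 4)*(h^2 + 6*h + 9) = h*(h + 3)*(h + 4)*(h + 3)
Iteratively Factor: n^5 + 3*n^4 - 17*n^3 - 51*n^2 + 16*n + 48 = (n - 4)*(n^4 + 7*n^3 + 11*n^2 - 7*n - 12) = (n - 4)*(n - 1)*(n^3 + 8*n^2 + 19*n + 12) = (n - 4)*(n - 1)*(n + 1)*(n^2 + 7*n + 12) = (n - 4)*(n - 1)*(n + 1)*(n + 4)*(n + 3)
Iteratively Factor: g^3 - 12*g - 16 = (g - 4)*(g^2 + 4*g + 4) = (g - 4)*(g + 2)*(g + 2)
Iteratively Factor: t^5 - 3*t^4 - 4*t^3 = (t)*(t^4 - 3*t^3 - 4*t^2) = t^2*(t^3 - 3*t^2 - 4*t) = t^3*(t^2 - 3*t - 4) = t^3*(t + 1)*(t - 4)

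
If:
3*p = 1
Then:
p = 1/3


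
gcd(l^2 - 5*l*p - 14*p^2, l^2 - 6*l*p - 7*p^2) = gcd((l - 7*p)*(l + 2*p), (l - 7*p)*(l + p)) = -l + 7*p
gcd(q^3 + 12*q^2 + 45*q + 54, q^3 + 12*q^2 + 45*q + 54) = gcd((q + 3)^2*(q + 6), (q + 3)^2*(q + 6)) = q^3 + 12*q^2 + 45*q + 54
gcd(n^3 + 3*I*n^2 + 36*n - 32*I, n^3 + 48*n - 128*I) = n^2 + 4*I*n + 32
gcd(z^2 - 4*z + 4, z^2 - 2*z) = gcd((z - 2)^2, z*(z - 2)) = z - 2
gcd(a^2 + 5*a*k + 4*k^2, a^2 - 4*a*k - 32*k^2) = a + 4*k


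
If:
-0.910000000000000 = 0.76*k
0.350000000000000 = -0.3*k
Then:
No Solution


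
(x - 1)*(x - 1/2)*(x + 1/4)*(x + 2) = x^4 + 3*x^3/4 - 19*x^2/8 + 3*x/8 + 1/4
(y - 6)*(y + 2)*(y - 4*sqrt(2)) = y^3 - 4*sqrt(2)*y^2 - 4*y^2 - 12*y + 16*sqrt(2)*y + 48*sqrt(2)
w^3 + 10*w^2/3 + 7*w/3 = w*(w + 1)*(w + 7/3)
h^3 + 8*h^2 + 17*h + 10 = (h + 1)*(h + 2)*(h + 5)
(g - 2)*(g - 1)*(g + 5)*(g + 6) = g^4 + 8*g^3 - g^2 - 68*g + 60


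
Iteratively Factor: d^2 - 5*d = (d)*(d - 5)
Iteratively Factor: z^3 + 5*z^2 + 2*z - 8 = (z - 1)*(z^2 + 6*z + 8) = (z - 1)*(z + 4)*(z + 2)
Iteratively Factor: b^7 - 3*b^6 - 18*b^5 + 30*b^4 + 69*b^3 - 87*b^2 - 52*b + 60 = (b - 5)*(b^6 + 2*b^5 - 8*b^4 - 10*b^3 + 19*b^2 + 8*b - 12) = (b - 5)*(b - 1)*(b^5 + 3*b^4 - 5*b^3 - 15*b^2 + 4*b + 12) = (b - 5)*(b - 1)*(b + 2)*(b^4 + b^3 - 7*b^2 - b + 6) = (b - 5)*(b - 1)^2*(b + 2)*(b^3 + 2*b^2 - 5*b - 6) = (b - 5)*(b - 2)*(b - 1)^2*(b + 2)*(b^2 + 4*b + 3) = (b - 5)*(b - 2)*(b - 1)^2*(b + 2)*(b + 3)*(b + 1)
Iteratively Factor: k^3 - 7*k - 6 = (k + 2)*(k^2 - 2*k - 3) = (k + 1)*(k + 2)*(k - 3)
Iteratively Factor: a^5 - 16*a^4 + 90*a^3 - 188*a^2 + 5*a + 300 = (a - 4)*(a^4 - 12*a^3 + 42*a^2 - 20*a - 75) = (a - 5)*(a - 4)*(a^3 - 7*a^2 + 7*a + 15) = (a - 5)^2*(a - 4)*(a^2 - 2*a - 3) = (a - 5)^2*(a - 4)*(a + 1)*(a - 3)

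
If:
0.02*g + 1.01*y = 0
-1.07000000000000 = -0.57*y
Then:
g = -94.80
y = 1.88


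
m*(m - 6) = m^2 - 6*m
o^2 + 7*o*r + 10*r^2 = (o + 2*r)*(o + 5*r)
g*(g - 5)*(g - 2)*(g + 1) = g^4 - 6*g^3 + 3*g^2 + 10*g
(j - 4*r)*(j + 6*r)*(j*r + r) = j^3*r + 2*j^2*r^2 + j^2*r - 24*j*r^3 + 2*j*r^2 - 24*r^3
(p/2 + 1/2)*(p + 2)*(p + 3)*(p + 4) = p^4/2 + 5*p^3 + 35*p^2/2 + 25*p + 12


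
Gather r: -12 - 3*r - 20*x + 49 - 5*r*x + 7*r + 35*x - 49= r*(4 - 5*x) + 15*x - 12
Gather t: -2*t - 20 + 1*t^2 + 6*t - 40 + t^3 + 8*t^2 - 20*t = t^3 + 9*t^2 - 16*t - 60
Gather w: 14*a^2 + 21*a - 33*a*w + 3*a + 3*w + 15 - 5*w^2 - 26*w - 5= 14*a^2 + 24*a - 5*w^2 + w*(-33*a - 23) + 10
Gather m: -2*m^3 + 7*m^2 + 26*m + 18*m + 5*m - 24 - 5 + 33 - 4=-2*m^3 + 7*m^2 + 49*m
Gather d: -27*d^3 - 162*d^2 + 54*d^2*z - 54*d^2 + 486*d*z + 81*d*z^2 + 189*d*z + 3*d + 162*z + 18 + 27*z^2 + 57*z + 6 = -27*d^3 + d^2*(54*z - 216) + d*(81*z^2 + 675*z + 3) + 27*z^2 + 219*z + 24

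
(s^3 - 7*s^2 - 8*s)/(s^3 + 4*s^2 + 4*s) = (s^2 - 7*s - 8)/(s^2 + 4*s + 4)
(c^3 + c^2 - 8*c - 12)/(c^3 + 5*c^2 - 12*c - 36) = (c + 2)/(c + 6)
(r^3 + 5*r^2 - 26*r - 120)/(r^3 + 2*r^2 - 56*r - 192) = (r - 5)/(r - 8)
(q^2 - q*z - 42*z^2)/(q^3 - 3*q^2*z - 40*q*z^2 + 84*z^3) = 1/(q - 2*z)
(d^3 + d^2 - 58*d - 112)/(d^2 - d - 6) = (d^2 - d - 56)/(d - 3)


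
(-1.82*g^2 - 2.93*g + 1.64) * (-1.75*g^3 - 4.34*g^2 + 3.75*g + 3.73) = 3.185*g^5 + 13.0263*g^4 + 3.0212*g^3 - 24.8937*g^2 - 4.7789*g + 6.1172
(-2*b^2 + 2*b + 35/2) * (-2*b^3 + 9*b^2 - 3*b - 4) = 4*b^5 - 22*b^4 - 11*b^3 + 319*b^2/2 - 121*b/2 - 70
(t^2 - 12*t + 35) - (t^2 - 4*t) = 35 - 8*t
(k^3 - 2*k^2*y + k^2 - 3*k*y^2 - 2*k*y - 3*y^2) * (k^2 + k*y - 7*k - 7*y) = k^5 - k^4*y - 6*k^4 - 5*k^3*y^2 + 6*k^3*y - 7*k^3 - 3*k^2*y^3 + 30*k^2*y^2 + 7*k^2*y + 18*k*y^3 + 35*k*y^2 + 21*y^3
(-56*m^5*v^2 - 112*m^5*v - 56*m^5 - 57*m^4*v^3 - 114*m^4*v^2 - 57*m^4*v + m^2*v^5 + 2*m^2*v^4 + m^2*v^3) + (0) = -56*m^5*v^2 - 112*m^5*v - 56*m^5 - 57*m^4*v^3 - 114*m^4*v^2 - 57*m^4*v + m^2*v^5 + 2*m^2*v^4 + m^2*v^3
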